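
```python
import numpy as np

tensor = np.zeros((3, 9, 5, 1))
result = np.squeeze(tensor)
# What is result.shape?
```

(3, 9, 5)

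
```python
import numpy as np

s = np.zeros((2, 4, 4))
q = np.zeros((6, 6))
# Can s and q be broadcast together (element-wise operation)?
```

No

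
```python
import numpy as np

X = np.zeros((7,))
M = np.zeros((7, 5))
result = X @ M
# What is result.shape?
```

(5,)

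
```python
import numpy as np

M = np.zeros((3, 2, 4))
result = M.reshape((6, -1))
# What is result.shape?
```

(6, 4)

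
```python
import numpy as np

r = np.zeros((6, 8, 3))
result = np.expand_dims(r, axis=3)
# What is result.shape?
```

(6, 8, 3, 1)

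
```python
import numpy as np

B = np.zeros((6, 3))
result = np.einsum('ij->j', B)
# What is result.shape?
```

(3,)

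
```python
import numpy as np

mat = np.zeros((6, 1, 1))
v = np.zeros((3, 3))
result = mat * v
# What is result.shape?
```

(6, 3, 3)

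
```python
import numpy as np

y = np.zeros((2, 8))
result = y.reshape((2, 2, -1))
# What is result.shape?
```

(2, 2, 4)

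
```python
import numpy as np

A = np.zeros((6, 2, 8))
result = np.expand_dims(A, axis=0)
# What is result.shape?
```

(1, 6, 2, 8)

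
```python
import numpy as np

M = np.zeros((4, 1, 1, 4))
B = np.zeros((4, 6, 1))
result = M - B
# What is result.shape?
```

(4, 4, 6, 4)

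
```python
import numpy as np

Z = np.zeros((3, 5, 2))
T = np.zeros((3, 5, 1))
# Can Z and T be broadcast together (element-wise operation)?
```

Yes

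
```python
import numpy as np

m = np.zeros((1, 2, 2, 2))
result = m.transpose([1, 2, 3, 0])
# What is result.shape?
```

(2, 2, 2, 1)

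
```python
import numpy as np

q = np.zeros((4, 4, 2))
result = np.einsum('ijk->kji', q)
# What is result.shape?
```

(2, 4, 4)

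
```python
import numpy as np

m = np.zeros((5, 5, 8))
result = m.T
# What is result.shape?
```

(8, 5, 5)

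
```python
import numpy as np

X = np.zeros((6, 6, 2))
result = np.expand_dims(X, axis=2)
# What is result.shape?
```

(6, 6, 1, 2)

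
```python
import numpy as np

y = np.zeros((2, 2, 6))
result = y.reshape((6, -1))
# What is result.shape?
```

(6, 4)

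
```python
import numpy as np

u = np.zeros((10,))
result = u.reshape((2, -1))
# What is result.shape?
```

(2, 5)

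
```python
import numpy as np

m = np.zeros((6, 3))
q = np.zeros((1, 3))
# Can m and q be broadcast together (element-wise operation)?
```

Yes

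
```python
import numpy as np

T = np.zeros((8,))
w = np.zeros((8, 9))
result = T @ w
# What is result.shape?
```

(9,)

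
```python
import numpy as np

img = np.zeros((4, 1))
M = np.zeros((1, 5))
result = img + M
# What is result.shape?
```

(4, 5)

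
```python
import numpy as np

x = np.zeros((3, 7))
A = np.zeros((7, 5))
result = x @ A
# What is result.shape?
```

(3, 5)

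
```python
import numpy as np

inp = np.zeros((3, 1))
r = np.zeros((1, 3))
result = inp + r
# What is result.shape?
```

(3, 3)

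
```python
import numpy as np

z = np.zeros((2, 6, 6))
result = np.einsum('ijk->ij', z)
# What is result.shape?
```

(2, 6)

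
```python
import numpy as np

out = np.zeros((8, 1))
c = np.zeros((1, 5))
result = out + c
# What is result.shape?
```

(8, 5)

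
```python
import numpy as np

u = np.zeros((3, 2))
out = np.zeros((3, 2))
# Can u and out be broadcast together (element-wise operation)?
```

Yes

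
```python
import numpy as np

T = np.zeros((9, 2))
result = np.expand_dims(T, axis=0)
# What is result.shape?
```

(1, 9, 2)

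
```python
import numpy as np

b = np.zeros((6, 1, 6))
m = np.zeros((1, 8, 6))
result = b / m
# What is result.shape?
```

(6, 8, 6)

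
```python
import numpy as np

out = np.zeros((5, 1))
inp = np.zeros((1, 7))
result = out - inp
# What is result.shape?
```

(5, 7)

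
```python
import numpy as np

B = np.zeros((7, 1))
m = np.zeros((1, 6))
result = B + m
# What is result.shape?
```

(7, 6)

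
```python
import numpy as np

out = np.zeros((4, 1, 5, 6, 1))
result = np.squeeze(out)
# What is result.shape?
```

(4, 5, 6)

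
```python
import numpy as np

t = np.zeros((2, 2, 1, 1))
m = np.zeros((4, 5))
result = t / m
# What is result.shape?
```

(2, 2, 4, 5)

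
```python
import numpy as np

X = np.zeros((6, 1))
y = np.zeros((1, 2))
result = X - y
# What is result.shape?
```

(6, 2)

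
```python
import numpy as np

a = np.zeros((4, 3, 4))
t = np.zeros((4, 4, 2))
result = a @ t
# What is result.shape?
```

(4, 3, 2)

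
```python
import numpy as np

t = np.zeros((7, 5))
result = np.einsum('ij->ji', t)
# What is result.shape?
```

(5, 7)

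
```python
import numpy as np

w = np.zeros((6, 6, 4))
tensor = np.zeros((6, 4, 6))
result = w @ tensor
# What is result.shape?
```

(6, 6, 6)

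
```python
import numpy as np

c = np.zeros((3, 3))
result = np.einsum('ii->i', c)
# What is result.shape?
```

(3,)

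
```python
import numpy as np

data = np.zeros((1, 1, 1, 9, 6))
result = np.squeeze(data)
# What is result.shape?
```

(9, 6)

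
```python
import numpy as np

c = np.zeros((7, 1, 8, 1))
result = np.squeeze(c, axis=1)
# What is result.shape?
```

(7, 8, 1)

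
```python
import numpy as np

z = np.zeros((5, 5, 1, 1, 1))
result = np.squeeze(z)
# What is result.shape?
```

(5, 5)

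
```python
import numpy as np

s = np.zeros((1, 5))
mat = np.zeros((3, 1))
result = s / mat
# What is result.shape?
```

(3, 5)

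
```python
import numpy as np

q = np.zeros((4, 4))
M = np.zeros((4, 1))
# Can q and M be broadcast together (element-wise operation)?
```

Yes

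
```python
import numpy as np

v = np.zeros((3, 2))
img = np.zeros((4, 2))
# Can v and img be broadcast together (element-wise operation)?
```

No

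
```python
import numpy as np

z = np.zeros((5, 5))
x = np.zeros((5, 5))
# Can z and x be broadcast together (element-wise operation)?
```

Yes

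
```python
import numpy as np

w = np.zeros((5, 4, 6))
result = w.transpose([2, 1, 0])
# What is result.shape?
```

(6, 4, 5)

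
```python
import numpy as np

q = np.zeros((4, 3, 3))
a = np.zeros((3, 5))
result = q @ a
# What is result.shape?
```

(4, 3, 5)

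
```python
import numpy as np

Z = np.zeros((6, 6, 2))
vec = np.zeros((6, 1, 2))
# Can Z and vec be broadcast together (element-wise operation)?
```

Yes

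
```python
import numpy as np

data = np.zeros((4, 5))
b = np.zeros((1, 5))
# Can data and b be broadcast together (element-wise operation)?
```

Yes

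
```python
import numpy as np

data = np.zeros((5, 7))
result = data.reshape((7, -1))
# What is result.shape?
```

(7, 5)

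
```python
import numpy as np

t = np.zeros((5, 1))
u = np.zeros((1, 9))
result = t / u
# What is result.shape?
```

(5, 9)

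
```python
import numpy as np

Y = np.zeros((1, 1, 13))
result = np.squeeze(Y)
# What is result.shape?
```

(13,)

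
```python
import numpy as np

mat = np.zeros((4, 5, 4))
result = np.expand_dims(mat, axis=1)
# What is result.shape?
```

(4, 1, 5, 4)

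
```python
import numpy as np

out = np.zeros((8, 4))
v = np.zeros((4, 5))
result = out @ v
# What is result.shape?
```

(8, 5)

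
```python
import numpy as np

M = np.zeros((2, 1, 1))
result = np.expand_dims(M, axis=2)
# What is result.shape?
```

(2, 1, 1, 1)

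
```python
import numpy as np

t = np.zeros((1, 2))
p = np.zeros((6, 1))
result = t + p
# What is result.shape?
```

(6, 2)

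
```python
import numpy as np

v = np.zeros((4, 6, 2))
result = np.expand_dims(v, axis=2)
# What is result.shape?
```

(4, 6, 1, 2)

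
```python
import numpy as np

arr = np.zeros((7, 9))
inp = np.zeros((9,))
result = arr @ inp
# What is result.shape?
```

(7,)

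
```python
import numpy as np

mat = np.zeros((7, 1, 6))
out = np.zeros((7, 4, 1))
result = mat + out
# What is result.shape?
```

(7, 4, 6)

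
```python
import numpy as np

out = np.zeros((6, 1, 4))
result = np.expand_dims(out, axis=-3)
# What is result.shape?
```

(6, 1, 1, 4)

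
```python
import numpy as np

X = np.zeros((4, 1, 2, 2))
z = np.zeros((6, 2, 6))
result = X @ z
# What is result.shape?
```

(4, 6, 2, 6)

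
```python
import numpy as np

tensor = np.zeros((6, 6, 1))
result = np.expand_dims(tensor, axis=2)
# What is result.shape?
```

(6, 6, 1, 1)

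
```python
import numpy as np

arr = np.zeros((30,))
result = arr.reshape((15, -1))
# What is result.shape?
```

(15, 2)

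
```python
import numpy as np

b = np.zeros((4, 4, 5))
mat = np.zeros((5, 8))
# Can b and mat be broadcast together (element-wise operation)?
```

No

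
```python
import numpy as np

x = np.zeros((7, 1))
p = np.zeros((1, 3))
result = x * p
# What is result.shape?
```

(7, 3)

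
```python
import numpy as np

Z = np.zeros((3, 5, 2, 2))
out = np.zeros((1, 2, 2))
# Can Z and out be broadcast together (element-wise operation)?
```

Yes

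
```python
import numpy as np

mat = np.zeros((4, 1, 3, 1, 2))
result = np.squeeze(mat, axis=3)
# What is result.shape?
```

(4, 1, 3, 2)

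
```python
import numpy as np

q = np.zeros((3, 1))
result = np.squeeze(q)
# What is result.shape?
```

(3,)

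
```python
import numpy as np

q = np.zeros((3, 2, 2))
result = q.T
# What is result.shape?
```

(2, 2, 3)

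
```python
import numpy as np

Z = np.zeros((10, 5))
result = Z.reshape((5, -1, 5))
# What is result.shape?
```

(5, 2, 5)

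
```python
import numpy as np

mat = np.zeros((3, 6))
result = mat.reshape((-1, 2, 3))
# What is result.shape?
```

(3, 2, 3)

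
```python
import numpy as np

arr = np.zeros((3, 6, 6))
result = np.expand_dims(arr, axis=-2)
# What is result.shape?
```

(3, 6, 1, 6)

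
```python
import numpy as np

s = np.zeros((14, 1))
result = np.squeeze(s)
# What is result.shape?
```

(14,)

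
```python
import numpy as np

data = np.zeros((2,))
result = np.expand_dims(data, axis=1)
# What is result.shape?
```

(2, 1)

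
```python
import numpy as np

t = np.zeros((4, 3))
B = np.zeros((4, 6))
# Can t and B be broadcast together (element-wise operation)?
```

No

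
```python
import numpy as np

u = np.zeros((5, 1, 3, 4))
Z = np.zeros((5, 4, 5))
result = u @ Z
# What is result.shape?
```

(5, 5, 3, 5)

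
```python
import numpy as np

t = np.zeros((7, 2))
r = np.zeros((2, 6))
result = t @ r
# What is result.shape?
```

(7, 6)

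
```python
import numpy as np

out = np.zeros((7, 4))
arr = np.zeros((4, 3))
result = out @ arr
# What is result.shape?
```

(7, 3)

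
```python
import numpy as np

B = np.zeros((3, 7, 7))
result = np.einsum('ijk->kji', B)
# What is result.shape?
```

(7, 7, 3)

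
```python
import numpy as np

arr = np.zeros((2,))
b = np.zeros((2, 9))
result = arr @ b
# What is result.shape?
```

(9,)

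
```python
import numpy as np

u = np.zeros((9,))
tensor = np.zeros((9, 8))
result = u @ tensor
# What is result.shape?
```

(8,)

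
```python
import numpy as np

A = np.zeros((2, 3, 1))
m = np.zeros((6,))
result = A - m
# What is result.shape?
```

(2, 3, 6)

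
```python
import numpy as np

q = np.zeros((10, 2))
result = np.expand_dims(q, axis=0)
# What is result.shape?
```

(1, 10, 2)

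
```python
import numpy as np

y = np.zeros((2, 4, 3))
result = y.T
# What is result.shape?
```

(3, 4, 2)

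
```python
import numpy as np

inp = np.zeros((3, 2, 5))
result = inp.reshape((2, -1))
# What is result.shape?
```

(2, 15)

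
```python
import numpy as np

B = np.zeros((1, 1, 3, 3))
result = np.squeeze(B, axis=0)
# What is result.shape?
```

(1, 3, 3)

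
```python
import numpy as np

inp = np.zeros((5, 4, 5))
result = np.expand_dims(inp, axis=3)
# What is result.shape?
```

(5, 4, 5, 1)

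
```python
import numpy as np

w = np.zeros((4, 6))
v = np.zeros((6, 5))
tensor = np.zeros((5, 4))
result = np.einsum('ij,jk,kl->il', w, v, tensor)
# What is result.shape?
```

(4, 4)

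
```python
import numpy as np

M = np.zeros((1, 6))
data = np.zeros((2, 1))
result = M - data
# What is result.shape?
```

(2, 6)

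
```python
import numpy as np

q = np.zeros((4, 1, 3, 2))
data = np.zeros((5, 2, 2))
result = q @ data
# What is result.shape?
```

(4, 5, 3, 2)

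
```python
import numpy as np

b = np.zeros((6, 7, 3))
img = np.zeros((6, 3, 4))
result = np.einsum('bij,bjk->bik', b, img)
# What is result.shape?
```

(6, 7, 4)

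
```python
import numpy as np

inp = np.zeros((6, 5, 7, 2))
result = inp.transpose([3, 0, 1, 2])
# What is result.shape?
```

(2, 6, 5, 7)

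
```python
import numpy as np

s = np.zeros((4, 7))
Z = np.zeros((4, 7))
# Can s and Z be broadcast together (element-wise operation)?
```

Yes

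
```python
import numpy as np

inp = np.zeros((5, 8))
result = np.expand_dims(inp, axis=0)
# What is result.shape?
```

(1, 5, 8)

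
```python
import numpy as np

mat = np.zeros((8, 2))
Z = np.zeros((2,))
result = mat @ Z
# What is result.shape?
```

(8,)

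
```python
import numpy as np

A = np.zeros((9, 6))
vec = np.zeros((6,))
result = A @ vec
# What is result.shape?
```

(9,)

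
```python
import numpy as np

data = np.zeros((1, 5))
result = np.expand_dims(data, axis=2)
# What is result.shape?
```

(1, 5, 1)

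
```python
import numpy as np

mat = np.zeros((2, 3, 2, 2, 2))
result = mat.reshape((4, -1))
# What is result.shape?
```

(4, 12)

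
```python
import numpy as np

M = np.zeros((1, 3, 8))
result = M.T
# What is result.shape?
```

(8, 3, 1)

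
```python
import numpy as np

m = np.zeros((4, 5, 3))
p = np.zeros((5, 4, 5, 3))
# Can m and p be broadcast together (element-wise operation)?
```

Yes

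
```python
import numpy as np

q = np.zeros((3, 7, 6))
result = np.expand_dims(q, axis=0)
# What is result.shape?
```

(1, 3, 7, 6)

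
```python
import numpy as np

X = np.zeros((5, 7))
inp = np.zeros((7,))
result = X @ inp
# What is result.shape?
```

(5,)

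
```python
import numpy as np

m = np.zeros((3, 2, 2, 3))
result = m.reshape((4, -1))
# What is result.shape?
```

(4, 9)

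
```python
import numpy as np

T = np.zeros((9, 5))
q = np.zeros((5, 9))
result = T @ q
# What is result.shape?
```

(9, 9)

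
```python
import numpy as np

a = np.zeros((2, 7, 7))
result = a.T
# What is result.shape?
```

(7, 7, 2)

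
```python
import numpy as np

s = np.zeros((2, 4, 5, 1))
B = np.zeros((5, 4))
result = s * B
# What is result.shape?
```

(2, 4, 5, 4)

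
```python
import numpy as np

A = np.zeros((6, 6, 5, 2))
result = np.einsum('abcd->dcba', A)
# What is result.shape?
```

(2, 5, 6, 6)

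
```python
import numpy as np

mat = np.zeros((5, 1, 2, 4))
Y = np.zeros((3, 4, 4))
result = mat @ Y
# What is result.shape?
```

(5, 3, 2, 4)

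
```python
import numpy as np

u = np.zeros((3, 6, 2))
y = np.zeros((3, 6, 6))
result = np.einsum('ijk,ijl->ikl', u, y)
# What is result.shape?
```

(3, 2, 6)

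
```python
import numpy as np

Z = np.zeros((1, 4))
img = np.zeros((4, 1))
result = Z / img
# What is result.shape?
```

(4, 4)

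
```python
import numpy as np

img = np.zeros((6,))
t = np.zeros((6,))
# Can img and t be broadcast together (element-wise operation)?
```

Yes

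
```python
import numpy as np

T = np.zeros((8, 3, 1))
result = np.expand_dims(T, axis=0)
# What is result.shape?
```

(1, 8, 3, 1)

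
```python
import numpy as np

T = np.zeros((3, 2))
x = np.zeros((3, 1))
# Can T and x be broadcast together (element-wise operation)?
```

Yes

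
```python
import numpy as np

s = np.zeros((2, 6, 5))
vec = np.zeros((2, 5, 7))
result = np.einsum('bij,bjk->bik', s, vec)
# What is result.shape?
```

(2, 6, 7)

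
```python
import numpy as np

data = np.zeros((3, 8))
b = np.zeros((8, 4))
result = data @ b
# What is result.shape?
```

(3, 4)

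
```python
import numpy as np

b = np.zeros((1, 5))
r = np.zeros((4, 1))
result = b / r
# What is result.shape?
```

(4, 5)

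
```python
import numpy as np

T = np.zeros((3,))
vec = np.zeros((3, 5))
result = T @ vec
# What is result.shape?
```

(5,)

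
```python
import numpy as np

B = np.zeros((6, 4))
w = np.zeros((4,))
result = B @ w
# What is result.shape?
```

(6,)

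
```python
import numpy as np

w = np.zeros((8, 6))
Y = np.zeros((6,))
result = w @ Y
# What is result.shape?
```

(8,)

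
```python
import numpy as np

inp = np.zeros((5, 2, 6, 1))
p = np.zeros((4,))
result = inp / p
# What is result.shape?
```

(5, 2, 6, 4)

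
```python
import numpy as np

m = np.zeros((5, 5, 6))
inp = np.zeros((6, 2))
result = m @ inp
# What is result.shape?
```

(5, 5, 2)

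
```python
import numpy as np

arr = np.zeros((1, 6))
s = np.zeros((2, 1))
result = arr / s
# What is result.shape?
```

(2, 6)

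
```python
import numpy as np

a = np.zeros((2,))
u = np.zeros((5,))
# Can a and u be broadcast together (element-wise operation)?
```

No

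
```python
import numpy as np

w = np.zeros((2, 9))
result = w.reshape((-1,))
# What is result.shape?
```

(18,)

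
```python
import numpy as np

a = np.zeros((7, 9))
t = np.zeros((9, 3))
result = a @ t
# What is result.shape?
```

(7, 3)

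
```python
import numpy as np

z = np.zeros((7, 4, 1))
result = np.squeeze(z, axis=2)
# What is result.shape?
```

(7, 4)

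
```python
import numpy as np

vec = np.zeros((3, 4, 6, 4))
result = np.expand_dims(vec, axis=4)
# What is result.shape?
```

(3, 4, 6, 4, 1)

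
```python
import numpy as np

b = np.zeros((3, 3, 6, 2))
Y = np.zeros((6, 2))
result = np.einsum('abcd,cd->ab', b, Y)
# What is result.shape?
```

(3, 3)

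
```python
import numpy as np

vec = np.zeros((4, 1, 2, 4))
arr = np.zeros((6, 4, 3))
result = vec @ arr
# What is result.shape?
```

(4, 6, 2, 3)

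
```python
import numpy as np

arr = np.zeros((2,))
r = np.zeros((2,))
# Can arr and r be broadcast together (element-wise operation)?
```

Yes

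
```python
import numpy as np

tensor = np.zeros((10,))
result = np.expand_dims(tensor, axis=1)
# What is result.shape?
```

(10, 1)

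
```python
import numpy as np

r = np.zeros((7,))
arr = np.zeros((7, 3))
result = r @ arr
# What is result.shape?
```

(3,)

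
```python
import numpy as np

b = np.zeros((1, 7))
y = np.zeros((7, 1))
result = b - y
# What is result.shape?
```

(7, 7)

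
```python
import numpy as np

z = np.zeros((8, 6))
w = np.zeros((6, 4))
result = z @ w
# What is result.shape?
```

(8, 4)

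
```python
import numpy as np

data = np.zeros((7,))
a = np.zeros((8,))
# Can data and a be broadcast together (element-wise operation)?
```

No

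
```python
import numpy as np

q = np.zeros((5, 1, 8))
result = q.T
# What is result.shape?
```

(8, 1, 5)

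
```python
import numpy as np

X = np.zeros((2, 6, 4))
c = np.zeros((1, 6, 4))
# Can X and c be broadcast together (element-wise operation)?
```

Yes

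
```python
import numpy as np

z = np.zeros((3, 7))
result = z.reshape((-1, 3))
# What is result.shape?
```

(7, 3)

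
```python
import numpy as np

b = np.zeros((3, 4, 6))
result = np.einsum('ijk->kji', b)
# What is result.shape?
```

(6, 4, 3)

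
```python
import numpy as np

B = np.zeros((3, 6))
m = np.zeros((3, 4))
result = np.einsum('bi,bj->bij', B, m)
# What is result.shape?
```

(3, 6, 4)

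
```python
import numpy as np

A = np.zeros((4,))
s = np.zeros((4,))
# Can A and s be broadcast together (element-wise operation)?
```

Yes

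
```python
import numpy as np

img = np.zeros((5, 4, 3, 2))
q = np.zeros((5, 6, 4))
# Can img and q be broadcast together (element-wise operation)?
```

No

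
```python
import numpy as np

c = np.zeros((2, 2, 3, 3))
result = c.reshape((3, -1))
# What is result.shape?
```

(3, 12)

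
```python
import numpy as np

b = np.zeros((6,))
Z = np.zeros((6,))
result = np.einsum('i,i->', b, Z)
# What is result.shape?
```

()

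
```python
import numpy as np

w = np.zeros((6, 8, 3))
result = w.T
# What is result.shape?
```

(3, 8, 6)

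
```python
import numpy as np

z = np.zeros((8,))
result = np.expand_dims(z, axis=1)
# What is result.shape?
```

(8, 1)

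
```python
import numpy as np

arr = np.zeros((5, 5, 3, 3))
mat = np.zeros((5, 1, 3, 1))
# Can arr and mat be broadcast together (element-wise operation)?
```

Yes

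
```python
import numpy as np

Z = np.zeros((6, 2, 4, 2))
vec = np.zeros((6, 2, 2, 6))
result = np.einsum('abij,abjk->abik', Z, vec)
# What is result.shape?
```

(6, 2, 4, 6)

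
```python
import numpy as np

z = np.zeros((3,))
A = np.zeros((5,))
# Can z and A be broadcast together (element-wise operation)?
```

No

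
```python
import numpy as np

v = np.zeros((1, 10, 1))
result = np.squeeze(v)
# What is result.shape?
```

(10,)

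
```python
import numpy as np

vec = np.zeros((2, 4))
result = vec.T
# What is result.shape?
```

(4, 2)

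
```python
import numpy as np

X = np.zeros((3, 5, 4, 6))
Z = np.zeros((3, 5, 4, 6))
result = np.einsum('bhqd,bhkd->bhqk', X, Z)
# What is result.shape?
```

(3, 5, 4, 4)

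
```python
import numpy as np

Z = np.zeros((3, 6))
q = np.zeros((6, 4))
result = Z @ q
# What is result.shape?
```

(3, 4)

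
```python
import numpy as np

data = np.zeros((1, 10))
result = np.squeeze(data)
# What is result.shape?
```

(10,)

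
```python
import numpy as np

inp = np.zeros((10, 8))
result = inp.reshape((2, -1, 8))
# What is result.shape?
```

(2, 5, 8)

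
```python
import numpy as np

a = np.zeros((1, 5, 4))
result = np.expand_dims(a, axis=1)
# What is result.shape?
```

(1, 1, 5, 4)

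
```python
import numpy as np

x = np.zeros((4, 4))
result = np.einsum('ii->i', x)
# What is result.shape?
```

(4,)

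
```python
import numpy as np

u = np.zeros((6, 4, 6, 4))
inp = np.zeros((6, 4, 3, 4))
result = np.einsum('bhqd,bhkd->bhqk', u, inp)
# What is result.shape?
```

(6, 4, 6, 3)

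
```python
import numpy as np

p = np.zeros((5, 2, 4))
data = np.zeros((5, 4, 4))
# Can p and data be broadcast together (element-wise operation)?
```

No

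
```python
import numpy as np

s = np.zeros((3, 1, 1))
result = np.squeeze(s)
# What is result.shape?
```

(3,)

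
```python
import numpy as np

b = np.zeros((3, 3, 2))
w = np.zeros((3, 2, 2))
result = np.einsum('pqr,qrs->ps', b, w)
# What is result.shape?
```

(3, 2)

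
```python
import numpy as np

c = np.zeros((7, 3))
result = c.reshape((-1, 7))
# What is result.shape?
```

(3, 7)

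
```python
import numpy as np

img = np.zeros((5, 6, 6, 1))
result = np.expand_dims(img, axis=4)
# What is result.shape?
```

(5, 6, 6, 1, 1)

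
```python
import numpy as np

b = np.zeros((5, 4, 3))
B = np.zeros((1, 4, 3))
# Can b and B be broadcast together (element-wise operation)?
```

Yes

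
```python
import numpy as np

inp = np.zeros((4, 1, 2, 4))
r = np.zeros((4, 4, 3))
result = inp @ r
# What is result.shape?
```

(4, 4, 2, 3)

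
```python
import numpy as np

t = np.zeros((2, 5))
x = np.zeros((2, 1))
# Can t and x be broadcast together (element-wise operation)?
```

Yes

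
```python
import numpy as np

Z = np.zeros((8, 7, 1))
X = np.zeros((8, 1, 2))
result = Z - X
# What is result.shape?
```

(8, 7, 2)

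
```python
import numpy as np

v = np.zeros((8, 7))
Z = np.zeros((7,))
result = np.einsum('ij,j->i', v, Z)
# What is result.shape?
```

(8,)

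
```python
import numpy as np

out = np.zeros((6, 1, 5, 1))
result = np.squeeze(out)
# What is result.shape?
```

(6, 5)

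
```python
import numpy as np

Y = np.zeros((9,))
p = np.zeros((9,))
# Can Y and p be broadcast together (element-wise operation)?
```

Yes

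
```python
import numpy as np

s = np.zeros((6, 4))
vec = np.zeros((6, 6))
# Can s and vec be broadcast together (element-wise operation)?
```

No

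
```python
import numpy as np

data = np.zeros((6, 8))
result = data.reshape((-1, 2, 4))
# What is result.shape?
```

(6, 2, 4)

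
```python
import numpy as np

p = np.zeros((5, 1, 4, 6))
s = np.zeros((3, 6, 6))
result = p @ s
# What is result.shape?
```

(5, 3, 4, 6)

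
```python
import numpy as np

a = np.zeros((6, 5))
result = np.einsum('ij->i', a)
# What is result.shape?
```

(6,)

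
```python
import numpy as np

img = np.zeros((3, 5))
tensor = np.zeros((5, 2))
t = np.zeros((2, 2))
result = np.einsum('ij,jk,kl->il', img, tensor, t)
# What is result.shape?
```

(3, 2)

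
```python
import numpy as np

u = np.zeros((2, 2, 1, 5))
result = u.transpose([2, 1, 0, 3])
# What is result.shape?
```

(1, 2, 2, 5)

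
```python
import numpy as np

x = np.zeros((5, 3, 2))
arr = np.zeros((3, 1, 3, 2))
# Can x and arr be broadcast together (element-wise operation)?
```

Yes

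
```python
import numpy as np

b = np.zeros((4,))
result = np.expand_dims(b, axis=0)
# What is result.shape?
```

(1, 4)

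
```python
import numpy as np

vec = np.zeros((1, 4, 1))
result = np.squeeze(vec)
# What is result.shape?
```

(4,)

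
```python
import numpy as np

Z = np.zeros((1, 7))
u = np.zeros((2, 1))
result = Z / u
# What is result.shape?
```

(2, 7)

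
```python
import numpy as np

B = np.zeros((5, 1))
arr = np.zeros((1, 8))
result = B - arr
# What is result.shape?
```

(5, 8)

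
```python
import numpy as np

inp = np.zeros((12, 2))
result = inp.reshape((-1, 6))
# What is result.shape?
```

(4, 6)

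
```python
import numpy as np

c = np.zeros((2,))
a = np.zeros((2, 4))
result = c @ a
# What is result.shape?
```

(4,)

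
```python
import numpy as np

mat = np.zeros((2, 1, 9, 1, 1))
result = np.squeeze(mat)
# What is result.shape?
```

(2, 9)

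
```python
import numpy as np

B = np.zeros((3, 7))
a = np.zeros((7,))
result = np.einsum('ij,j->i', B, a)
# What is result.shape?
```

(3,)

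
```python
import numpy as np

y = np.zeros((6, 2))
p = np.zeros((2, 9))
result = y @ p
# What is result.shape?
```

(6, 9)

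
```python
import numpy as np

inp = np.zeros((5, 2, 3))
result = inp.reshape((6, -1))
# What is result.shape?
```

(6, 5)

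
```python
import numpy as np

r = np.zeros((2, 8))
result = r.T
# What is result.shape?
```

(8, 2)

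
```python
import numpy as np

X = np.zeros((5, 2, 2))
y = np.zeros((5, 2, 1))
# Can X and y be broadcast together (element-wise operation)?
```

Yes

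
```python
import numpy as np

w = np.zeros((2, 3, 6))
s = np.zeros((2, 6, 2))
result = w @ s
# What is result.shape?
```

(2, 3, 2)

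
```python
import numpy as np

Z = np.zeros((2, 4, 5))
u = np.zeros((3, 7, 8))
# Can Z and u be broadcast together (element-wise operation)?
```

No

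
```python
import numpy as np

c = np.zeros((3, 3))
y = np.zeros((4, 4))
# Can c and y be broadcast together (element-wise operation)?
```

No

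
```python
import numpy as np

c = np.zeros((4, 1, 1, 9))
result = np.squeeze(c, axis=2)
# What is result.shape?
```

(4, 1, 9)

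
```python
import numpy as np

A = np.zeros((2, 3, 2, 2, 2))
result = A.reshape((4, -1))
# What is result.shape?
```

(4, 12)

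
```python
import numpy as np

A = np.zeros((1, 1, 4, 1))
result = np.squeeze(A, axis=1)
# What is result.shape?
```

(1, 4, 1)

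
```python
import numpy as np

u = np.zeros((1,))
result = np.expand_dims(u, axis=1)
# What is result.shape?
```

(1, 1)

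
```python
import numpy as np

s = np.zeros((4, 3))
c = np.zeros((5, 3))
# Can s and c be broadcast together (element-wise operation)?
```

No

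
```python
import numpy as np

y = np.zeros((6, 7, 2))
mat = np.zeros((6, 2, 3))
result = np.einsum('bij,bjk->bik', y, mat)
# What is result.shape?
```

(6, 7, 3)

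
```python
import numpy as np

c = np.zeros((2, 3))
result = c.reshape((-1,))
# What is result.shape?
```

(6,)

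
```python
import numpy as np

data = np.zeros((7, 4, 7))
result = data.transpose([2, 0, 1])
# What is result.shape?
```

(7, 7, 4)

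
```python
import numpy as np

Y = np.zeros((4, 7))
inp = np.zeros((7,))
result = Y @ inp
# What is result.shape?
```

(4,)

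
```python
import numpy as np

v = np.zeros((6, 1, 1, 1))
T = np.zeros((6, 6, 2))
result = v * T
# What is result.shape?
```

(6, 6, 6, 2)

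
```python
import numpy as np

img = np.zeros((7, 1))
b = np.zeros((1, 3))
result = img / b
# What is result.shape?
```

(7, 3)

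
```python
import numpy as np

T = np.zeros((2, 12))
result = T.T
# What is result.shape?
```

(12, 2)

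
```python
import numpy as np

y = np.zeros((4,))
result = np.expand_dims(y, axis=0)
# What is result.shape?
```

(1, 4)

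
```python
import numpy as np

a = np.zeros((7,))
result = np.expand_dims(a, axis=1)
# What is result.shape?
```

(7, 1)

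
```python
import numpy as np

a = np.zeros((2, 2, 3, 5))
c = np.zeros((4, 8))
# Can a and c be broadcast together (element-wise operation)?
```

No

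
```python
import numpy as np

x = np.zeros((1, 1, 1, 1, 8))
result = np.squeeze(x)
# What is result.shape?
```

(8,)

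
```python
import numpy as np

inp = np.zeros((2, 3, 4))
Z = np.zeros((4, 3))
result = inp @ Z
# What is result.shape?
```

(2, 3, 3)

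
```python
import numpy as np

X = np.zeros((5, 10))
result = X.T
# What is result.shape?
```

(10, 5)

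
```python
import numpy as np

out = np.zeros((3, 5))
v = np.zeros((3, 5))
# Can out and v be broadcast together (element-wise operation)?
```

Yes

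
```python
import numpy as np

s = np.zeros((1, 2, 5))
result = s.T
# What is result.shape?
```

(5, 2, 1)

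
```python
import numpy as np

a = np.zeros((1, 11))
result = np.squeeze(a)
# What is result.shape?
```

(11,)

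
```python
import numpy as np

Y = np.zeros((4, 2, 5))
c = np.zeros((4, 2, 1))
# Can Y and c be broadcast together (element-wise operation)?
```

Yes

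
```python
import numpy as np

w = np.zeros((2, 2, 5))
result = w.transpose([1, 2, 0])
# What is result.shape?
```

(2, 5, 2)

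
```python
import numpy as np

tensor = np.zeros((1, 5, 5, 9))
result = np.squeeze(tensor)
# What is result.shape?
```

(5, 5, 9)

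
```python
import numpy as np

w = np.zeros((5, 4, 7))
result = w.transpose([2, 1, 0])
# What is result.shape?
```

(7, 4, 5)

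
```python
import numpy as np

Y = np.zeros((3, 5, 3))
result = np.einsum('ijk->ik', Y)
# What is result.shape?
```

(3, 3)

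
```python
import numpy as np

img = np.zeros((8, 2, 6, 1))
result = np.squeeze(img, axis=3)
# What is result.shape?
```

(8, 2, 6)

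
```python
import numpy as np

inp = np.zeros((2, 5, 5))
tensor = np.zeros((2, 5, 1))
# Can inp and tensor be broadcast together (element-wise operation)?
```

Yes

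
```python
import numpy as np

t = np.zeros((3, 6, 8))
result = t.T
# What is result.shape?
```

(8, 6, 3)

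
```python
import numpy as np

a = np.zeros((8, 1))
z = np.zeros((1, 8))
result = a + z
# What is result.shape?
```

(8, 8)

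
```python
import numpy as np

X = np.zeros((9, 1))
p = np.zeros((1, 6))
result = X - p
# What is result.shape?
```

(9, 6)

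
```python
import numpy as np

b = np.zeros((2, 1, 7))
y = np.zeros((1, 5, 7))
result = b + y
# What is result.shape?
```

(2, 5, 7)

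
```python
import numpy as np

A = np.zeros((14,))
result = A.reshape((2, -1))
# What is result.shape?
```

(2, 7)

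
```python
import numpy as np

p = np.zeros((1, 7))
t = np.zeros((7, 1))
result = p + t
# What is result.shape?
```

(7, 7)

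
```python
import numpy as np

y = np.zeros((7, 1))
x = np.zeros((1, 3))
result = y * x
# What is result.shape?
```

(7, 3)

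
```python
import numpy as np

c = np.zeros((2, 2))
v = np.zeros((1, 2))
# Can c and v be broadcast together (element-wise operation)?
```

Yes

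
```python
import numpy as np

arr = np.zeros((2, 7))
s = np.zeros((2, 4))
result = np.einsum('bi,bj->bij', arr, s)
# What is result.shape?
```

(2, 7, 4)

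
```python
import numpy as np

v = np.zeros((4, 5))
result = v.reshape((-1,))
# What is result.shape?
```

(20,)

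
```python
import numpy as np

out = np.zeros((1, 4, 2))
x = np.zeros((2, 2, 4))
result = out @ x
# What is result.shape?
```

(2, 4, 4)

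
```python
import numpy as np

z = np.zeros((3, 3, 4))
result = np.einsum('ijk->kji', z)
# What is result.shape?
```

(4, 3, 3)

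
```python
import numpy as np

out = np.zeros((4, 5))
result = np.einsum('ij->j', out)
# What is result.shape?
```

(5,)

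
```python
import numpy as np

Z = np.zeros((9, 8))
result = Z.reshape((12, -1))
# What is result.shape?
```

(12, 6)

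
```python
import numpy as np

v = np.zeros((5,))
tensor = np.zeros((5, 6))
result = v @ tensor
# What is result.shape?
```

(6,)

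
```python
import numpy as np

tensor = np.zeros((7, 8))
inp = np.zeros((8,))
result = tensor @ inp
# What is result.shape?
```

(7,)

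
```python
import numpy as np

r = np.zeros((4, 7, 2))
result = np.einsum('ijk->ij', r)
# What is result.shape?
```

(4, 7)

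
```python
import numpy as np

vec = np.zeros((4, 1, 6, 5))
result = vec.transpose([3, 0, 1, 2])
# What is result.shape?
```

(5, 4, 1, 6)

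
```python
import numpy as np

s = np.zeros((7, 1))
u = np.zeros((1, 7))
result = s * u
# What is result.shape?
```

(7, 7)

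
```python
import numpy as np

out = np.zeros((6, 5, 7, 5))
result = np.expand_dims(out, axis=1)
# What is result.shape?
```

(6, 1, 5, 7, 5)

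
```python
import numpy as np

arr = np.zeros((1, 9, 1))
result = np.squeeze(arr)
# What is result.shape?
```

(9,)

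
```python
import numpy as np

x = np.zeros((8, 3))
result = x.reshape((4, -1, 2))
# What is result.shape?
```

(4, 3, 2)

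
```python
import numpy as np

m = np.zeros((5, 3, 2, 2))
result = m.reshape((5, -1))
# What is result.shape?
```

(5, 12)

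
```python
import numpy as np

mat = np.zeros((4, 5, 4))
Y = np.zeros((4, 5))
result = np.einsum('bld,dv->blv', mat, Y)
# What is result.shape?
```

(4, 5, 5)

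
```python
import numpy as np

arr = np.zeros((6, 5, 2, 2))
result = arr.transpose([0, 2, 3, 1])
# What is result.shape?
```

(6, 2, 2, 5)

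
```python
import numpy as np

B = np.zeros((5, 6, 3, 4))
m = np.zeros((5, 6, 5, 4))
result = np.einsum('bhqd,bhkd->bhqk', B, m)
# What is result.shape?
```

(5, 6, 3, 5)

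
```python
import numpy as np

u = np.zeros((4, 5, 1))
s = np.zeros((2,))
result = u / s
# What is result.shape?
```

(4, 5, 2)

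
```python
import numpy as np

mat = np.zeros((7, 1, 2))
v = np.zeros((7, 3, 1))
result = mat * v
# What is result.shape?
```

(7, 3, 2)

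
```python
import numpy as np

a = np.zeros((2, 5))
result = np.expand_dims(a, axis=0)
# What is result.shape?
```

(1, 2, 5)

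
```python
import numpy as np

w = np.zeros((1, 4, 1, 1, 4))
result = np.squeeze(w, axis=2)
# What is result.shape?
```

(1, 4, 1, 4)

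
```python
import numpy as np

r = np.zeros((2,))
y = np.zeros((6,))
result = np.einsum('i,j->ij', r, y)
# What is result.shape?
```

(2, 6)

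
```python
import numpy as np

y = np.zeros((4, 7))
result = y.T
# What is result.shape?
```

(7, 4)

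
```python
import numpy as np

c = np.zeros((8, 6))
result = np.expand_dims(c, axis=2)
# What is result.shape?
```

(8, 6, 1)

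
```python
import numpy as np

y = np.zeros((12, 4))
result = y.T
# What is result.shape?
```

(4, 12)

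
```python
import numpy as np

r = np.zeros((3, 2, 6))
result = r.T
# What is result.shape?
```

(6, 2, 3)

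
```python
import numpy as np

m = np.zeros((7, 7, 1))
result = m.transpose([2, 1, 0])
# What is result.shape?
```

(1, 7, 7)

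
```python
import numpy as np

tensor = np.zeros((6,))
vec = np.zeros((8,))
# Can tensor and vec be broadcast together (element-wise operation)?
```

No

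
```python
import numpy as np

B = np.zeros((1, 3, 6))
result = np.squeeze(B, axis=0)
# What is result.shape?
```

(3, 6)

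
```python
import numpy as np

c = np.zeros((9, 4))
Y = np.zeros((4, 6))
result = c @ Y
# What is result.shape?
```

(9, 6)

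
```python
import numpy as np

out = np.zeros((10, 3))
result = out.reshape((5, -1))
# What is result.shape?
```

(5, 6)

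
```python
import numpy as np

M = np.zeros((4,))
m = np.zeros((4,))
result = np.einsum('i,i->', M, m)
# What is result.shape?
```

()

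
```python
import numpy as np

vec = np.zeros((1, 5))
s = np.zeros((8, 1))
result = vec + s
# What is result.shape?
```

(8, 5)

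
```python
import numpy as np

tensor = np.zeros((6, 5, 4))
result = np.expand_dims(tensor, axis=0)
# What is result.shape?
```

(1, 6, 5, 4)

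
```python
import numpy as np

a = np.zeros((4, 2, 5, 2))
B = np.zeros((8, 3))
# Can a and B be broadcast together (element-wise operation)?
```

No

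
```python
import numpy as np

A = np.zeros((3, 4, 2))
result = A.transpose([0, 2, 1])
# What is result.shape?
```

(3, 2, 4)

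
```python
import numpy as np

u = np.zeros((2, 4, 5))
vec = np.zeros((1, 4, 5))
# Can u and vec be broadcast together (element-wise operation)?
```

Yes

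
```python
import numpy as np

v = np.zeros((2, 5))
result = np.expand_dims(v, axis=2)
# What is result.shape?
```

(2, 5, 1)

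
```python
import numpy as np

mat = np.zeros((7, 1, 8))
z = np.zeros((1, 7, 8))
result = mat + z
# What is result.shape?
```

(7, 7, 8)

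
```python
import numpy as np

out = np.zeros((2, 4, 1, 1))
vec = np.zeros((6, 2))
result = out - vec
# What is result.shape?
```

(2, 4, 6, 2)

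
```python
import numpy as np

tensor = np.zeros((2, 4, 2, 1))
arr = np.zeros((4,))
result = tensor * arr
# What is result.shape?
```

(2, 4, 2, 4)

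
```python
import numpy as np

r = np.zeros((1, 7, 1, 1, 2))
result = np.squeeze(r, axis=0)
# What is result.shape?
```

(7, 1, 1, 2)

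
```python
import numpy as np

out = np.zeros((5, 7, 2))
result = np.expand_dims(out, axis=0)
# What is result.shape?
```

(1, 5, 7, 2)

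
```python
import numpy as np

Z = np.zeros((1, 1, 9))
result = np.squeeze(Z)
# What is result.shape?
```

(9,)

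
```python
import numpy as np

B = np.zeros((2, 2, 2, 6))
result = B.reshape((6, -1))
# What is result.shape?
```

(6, 8)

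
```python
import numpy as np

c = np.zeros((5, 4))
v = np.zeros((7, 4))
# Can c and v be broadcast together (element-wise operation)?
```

No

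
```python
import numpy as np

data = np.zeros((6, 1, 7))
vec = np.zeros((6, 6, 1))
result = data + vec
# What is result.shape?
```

(6, 6, 7)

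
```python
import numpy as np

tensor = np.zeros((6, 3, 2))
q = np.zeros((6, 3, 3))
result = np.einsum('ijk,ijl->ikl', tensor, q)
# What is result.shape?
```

(6, 2, 3)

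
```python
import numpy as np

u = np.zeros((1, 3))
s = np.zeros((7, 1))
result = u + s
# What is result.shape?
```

(7, 3)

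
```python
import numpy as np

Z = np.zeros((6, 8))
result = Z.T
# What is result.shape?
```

(8, 6)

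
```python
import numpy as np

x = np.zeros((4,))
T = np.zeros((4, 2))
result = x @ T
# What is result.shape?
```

(2,)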